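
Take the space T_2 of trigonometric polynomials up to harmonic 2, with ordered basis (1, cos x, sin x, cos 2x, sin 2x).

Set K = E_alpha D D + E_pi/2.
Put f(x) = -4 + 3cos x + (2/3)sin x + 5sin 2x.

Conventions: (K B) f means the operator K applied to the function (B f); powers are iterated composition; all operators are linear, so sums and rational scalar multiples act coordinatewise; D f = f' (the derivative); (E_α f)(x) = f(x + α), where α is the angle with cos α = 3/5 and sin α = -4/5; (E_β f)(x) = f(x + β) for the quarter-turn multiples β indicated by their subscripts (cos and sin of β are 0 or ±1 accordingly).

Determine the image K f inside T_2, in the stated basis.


g(x) = -4 - (3/5)cos x - (29/5)sin x + (96/5)cos 2x + (3/5)sin 2x

D f = (2/3)cos x - 3sin x + 10cos 2x
D D f = -3cos x - (2/3)sin x - 20sin 2x
E_alpha D D f = -(19/15)cos x - (14/5)sin x + (96/5)cos 2x + (28/5)sin 2x
E_pi/2 f = -4 + (2/3)cos x - 3sin x - 5sin 2x
(E_alpha D D + E_pi/2) f = -4 - (3/5)cos x - (29/5)sin x + (96/5)cos 2x + (3/5)sin 2x


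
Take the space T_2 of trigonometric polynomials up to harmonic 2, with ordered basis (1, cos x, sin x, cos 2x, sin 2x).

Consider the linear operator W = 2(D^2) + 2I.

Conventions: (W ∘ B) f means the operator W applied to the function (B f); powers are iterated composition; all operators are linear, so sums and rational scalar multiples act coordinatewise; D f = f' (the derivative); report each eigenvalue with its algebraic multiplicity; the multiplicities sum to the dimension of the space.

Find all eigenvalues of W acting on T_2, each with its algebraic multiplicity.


λ = -6 (multiplicity 2), λ = 0 (multiplicity 2), λ = 2 (multiplicity 1)

image of 1: 2
image of cos x: 0
image of sin x: 0
image of cos 2x: -6cos 2x
image of sin 2x: -6sin 2x
the matrix is diagonal; its diagonal is (2, 0, 0, -6, -6)
for a triangular matrix the eigenvalues are the diagonal entries, with algebraic multiplicity their repetition count


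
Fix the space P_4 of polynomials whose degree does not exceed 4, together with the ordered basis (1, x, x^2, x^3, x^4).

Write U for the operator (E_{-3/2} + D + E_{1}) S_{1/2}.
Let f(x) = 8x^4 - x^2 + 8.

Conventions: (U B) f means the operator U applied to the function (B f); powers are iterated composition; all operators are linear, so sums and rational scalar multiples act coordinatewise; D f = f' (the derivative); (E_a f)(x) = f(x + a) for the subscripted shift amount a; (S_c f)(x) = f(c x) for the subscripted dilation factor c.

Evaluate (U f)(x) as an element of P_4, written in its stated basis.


S_{1/2} f = (1/2)x^4 - (1/4)x^2 + 8
E_{-3/2} S_{1/2} f = (1/2)x^4 - 3x^3 + (13/2)x^2 - 6x + 319/32
D S_{1/2} f = 2x^3 - (1/2)x
E_{1} S_{1/2} f = (1/2)x^4 + 2x^3 + (11/4)x^2 + (3/2)x + 33/4
(E_{-3/2} + D + E_{1}) S_{1/2} f = x^4 + x^3 + (37/4)x^2 - 5x + 583/32

the result is g(x) = x^4 + x^3 + (37/4)x^2 - 5x + 583/32


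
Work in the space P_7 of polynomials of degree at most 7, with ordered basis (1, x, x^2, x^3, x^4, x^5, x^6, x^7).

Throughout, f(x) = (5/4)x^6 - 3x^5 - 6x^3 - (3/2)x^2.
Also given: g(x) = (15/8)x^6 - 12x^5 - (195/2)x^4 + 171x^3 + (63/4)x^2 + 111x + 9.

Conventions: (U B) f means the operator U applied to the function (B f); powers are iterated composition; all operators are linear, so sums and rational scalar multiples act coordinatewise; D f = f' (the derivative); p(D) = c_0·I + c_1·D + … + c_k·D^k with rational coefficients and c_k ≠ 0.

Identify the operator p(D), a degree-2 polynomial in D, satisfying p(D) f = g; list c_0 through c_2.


c_0 = 3/2, c_1 = -1, c_2 = -3

D^0 f = (5/4)x^6 - 3x^5 - 6x^3 - (3/2)x^2
D^1 f = (15/2)x^5 - 15x^4 - 18x^2 - 3x
D^2 f = (75/2)x^4 - 60x^3 - 36x - 3
matching coefficients of g against c_0 f + c_1 Df + … from the top degree down determines the c_i
solution: c_0 = 3/2, c_1 = -1, c_2 = -3


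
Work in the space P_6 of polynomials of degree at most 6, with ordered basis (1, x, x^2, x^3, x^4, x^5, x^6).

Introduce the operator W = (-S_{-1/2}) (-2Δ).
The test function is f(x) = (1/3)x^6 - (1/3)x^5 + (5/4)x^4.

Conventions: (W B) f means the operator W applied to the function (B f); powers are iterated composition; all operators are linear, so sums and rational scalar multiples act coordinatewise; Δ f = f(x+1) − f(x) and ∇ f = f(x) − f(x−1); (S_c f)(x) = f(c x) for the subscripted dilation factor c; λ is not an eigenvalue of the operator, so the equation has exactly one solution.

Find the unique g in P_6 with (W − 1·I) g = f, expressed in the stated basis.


g(x) = -(1/3)x^6 + (11/24)x^5 - (305/192)x^4 + (135/64)x^3 - (695/384)x^2 + (161/48)x + 841/192

write g with unknown coordinates in the stated basis and equate coefficients in (W − 1·I) g = f
solving from the highest basis element down gives g = -(1/3)x^6 + (11/24)x^5 - (305/192)x^4 + (135/64)x^3 - (695/384)x^2 + (161/48)x + 841/192
check: W g = (1/8)x^5 - (65/192)x^4 + (135/64)x^3 - (695/384)x^2 + (161/48)x + 841/192
so W g − 1·g = (1/3)x^6 - (1/3)x^5 + (5/4)x^4 = f ✓


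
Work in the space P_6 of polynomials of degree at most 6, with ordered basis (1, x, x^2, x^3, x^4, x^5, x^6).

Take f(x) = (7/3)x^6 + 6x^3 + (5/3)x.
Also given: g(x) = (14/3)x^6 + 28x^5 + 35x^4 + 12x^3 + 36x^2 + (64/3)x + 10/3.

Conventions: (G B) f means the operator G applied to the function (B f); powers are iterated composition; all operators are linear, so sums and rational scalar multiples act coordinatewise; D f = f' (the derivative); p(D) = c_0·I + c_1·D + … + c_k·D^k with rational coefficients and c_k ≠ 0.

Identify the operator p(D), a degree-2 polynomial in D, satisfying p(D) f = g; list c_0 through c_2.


D^0 f = (7/3)x^6 + 6x^3 + (5/3)x
D^1 f = 14x^5 + 18x^2 + 5/3
D^2 f = 70x^4 + 36x
matching coefficients of g against c_0 f + c_1 Df + … from the top degree down determines the c_i
solution: c_0 = 2, c_1 = 2, c_2 = 1/2

c_0 = 2, c_1 = 2, c_2 = 1/2


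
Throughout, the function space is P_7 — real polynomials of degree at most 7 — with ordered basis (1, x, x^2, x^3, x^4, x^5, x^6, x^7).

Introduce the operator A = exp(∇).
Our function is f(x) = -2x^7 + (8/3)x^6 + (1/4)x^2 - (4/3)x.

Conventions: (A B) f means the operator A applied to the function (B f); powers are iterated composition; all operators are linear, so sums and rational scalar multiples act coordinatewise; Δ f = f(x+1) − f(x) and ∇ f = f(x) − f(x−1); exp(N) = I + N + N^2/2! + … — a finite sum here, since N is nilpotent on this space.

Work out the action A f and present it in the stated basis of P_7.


the image equals g(x) = -2x^7 - (34/3)x^6 + 16x^5 + 70x^4 - (370/3)x^3 - (175/4)x^2 + (943/6)x - 130/3

order-1 term: -14x^6 + 58x^5 - 110x^4 + (370/3)x^3 - 82x^2 + (61/2)x - 25/4
order-2 term: -42x^5 + 250x^4 - 650x^3 + 910x^2 - 674x + 2507/12
order-3 term: -70x^4 + (1420/3)x^3 - 1290x^2 + 1660x - 842
order-4 term: -70x^3 + 460x^2 - 1070x + 2620/3
order-5 term: -42x^2 + 226x - 320
order-6 term: -14x + 134/3
order-7 term: -2
the series for exp(∇) f terminates at order 7
exp(∇) f = -2x^7 - (34/3)x^6 + 16x^5 + 70x^4 - (370/3)x^3 - (175/4)x^2 + (943/6)x - 130/3


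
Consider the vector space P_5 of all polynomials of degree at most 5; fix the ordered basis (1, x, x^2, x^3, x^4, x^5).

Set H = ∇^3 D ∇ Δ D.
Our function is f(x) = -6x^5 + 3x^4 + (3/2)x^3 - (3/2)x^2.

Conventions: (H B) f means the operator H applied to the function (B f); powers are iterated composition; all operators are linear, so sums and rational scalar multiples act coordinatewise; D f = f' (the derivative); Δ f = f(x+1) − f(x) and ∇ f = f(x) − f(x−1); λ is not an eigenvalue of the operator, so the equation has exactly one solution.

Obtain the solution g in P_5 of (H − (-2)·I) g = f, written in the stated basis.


g(x) = -3x^5 + (3/2)x^4 + (3/4)x^3 - (3/4)x^2

write g with unknown coordinates in the stated basis and equate coefficients in (H − (-2)·I) g = f
solving from the highest basis element down gives g = -3x^5 + (3/2)x^4 + (3/4)x^3 - (3/4)x^2
check: H g = 0
so H g − (-2)·g = -6x^5 + 3x^4 + (3/2)x^3 - (3/2)x^2 = f ✓


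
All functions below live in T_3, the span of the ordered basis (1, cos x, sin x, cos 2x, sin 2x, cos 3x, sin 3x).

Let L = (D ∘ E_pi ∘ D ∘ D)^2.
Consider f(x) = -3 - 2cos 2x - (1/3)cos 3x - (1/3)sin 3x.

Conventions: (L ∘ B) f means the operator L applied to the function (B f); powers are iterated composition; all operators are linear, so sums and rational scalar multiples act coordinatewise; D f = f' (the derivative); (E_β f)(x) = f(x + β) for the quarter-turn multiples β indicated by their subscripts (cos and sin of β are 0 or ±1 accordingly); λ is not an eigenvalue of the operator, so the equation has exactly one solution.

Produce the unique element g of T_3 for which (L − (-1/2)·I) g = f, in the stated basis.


write g with unknown coordinates in the stated basis and equate coefficients in (L − (-1/2)·I) g = f
solving from the highest basis element down gives g = -6 + (4/127)cos 2x + (2/4371)cos 3x + (2/4371)sin 3x
check: L g = -(256/127)cos 2x - (486/1457)cos 3x - (486/1457)sin 3x
so L g − (-1/2)·g = -3 - 2cos 2x - (1/3)cos 3x - (1/3)sin 3x = f ✓

g(x) = -6 + (4/127)cos 2x + (2/4371)cos 3x + (2/4371)sin 3x


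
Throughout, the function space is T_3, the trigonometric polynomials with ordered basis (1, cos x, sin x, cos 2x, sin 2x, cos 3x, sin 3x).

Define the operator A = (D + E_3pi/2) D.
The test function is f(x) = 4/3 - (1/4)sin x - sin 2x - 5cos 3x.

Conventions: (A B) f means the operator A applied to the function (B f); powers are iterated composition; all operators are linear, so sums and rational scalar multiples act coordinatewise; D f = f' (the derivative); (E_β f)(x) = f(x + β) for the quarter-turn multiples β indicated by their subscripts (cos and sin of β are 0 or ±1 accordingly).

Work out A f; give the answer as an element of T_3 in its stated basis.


D f = -(1/4)cos x - 2cos 2x + 15sin 3x
D D f = (1/4)sin x + 4sin 2x + 45cos 3x
E_3pi/2 D f = -(1/4)sin x + 2cos 2x + 15cos 3x
(D + E_3pi/2) D f = 2cos 2x + 4sin 2x + 60cos 3x

g(x) = 2cos 2x + 4sin 2x + 60cos 3x


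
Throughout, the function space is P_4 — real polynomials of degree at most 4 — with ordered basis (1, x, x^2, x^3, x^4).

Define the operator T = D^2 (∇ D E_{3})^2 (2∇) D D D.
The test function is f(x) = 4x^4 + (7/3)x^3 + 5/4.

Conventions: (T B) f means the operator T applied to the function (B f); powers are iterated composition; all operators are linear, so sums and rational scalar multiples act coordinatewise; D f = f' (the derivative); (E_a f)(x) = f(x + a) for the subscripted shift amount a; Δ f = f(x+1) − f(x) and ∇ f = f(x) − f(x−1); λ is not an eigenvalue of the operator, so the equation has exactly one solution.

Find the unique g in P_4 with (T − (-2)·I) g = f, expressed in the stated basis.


g(x) = 2x^4 + (7/6)x^3 + 5/8

write g with unknown coordinates in the stated basis and equate coefficients in (T − (-2)·I) g = f
solving from the highest basis element down gives g = 2x^4 + (7/6)x^3 + 5/8
check: T g = 0
so T g − (-2)·g = 4x^4 + (7/3)x^3 + 5/4 = f ✓


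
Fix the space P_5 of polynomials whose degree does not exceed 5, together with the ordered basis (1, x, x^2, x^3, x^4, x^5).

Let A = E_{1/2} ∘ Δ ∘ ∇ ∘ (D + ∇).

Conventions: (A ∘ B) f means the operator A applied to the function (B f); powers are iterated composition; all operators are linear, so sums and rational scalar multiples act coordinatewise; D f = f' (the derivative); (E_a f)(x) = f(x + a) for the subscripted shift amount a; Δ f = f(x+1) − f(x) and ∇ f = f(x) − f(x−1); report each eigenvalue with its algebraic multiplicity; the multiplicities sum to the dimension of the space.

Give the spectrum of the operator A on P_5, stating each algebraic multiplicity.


λ = 0 (multiplicity 6)

image of 1: 0
image of x: 0
image of x^2: 0
image of x^3: 12
image of x^4: 48x + 12
image of x^5: 120x^2 + 60x + 40
the matrix is upper triangular; its diagonal is (0, 0, 0, 0, 0, 0)
for a triangular matrix the eigenvalues are the diagonal entries, with algebraic multiplicity their repetition count


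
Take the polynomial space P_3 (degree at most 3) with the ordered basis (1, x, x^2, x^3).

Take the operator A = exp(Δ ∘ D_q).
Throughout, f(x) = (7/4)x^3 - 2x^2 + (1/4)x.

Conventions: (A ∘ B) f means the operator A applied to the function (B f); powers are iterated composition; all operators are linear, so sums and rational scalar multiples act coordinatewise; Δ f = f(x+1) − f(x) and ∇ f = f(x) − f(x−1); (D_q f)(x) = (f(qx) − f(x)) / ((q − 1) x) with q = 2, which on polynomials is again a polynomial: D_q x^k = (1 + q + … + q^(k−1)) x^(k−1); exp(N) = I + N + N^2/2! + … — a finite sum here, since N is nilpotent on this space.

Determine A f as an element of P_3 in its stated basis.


the result is g(x) = (7/4)x^3 - 2x^2 + (99/4)x + 25/4

order-1 term: (49/2)x + 25/4
the series for exp(Δ ∘ D_q) f terminates at order 1
exp(Δ ∘ D_q) f = (7/4)x^3 - 2x^2 + (99/4)x + 25/4


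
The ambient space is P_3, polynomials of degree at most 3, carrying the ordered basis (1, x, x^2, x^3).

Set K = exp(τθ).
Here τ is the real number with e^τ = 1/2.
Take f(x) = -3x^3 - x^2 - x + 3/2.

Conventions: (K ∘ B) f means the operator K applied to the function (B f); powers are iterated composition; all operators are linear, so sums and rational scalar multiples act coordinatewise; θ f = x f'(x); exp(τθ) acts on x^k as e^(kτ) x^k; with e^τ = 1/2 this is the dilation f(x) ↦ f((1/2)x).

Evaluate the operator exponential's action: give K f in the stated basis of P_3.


exp(τθ) x^k = e^(kτ) x^k; with e^τ = 1/2 this sends x^k to (1/2)^k x^k
x ↦ 1/2 x
x^2 ↦ 1/4 x^2
x^3 ↦ 1/8 x^3
applying this coordinatewise to f: exp(τθ) f = -(3/8)x^3 - (1/4)x^2 - (1/2)x + 3/2

the result is g(x) = -(3/8)x^3 - (1/4)x^2 - (1/2)x + 3/2


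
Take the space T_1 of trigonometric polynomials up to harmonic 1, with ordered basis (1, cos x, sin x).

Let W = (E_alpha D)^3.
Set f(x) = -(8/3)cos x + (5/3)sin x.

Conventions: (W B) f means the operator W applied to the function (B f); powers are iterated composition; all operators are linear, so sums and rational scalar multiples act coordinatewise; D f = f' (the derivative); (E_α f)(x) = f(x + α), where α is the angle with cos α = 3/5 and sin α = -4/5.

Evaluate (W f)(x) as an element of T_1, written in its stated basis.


D f = (5/3)cos x + (8/3)sin x
E_alpha D f = -(17/15)cos x + (44/15)sin x
D (E_alpha D) f = (44/15)cos x + (17/15)sin x
E_alpha D (E_alpha D) f = (64/75)cos x + (227/75)sin x
D (E_alpha D) (E_alpha D) f = (227/75)cos x - (64/75)sin x
E_alpha D (E_alpha D) (E_alpha D) f = (937/375)cos x + (716/375)sin x

the result is g(x) = (937/375)cos x + (716/375)sin x


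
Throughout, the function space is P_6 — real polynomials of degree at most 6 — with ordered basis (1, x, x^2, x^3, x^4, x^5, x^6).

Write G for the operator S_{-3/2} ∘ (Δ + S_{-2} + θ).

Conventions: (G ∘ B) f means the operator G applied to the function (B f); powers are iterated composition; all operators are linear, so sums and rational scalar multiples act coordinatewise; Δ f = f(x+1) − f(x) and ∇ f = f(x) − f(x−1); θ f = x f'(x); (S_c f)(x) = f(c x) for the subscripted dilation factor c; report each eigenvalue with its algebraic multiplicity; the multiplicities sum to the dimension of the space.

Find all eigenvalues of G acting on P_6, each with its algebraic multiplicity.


image of 1: 1
image of x: (3/2)x + 1
image of x^2: (27/2)x^2 - 3x + 1
image of x^3: (135/8)x^3 + (27/4)x^2 - (9/2)x + 1
image of x^4: (405/4)x^4 - (27/2)x^3 + (27/2)x^2 - 6x + 1
image of x^5: (6561/32)x^5 + (405/16)x^4 - (135/4)x^3 + (45/2)x^2 - (15/2)x + 1
image of x^6: (25515/32)x^6 - (729/16)x^5 + (1215/16)x^4 - (135/2)x^3 + (135/4)x^2 - 9x + 1
the matrix is upper triangular; its diagonal is (1, 3/2, 27/2, 135/8, 405/4, 6561/32, 25515/32)
for a triangular matrix the eigenvalues are the diagonal entries, with algebraic multiplicity their repetition count

λ = 1 (multiplicity 1), λ = 3/2 (multiplicity 1), λ = 27/2 (multiplicity 1), λ = 135/8 (multiplicity 1), λ = 405/4 (multiplicity 1), λ = 6561/32 (multiplicity 1), λ = 25515/32 (multiplicity 1)


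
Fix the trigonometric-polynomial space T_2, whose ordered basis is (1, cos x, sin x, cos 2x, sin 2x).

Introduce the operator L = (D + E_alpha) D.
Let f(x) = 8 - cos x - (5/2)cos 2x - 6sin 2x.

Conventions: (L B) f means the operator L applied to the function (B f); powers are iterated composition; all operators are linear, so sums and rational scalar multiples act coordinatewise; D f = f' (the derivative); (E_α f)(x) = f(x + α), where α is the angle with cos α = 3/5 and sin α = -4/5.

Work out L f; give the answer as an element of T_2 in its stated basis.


D f = sin x - 12cos 2x + 5sin 2x
D D f = cos x + 10cos 2x + 24sin 2x
E_alpha D f = -(4/5)cos x + (3/5)sin x - (36/25)cos 2x - (323/25)sin 2x
(D + E_alpha) D f = (1/5)cos x + (3/5)sin x + (214/25)cos 2x + (277/25)sin 2x

g(x) = (1/5)cos x + (3/5)sin x + (214/25)cos 2x + (277/25)sin 2x


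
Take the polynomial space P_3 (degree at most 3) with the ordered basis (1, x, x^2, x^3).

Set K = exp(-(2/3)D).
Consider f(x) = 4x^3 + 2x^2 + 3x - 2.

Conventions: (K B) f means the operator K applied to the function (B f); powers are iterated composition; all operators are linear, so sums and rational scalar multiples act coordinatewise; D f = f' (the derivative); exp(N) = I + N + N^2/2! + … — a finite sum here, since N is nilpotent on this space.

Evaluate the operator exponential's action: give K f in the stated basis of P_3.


order-1 term: -8x^2 - (8/3)x - 2
order-2 term: (16/3)x + 8/9
order-3 term: -32/27
the series for exp(-(2/3)D) f terminates at order 3
exp(-(2/3)D) f = 4x^3 - 6x^2 + (17/3)x - 116/27

the image equals g(x) = 4x^3 - 6x^2 + (17/3)x - 116/27


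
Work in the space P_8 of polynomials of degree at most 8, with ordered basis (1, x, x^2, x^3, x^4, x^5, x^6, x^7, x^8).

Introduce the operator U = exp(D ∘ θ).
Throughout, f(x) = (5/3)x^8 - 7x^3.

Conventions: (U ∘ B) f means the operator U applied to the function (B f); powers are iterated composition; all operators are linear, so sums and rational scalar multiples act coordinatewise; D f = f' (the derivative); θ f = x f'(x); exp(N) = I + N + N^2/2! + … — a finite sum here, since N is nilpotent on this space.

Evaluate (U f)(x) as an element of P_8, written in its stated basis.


order-1 term: (320/3)x^7 - 63x^2
order-2 term: (7840/3)x^6 - 126x
order-3 term: 31360x^5 - 42
order-4 term: 196000x^4
order-5 term: 627200x^3
order-6 term: 940800x^2
order-7 term: 537600x
order-8 term: 67200
the series for exp(D ∘ θ) f terminates at order 8
exp(D ∘ θ) f = (5/3)x^8 + (320/3)x^7 + (7840/3)x^6 + 31360x^5 + 196000x^4 + 627193x^3 + 940737x^2 + 537474x + 67158

the image equals g(x) = (5/3)x^8 + (320/3)x^7 + (7840/3)x^6 + 31360x^5 + 196000x^4 + 627193x^3 + 940737x^2 + 537474x + 67158


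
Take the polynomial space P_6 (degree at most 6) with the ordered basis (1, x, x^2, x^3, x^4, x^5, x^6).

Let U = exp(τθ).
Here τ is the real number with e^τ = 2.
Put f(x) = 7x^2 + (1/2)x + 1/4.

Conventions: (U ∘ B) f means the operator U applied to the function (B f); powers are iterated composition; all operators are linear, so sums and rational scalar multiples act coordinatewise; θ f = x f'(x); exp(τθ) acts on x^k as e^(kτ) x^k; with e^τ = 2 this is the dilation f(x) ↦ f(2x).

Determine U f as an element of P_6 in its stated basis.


exp(τθ) x^k = e^(kτ) x^k; with e^τ = 2 this sends x^k to 2^k x^k
x ↦ 2 x
x^2 ↦ 4 x^2
applying this coordinatewise to f: exp(τθ) f = 28x^2 + x + 1/4

the image equals g(x) = 28x^2 + x + 1/4


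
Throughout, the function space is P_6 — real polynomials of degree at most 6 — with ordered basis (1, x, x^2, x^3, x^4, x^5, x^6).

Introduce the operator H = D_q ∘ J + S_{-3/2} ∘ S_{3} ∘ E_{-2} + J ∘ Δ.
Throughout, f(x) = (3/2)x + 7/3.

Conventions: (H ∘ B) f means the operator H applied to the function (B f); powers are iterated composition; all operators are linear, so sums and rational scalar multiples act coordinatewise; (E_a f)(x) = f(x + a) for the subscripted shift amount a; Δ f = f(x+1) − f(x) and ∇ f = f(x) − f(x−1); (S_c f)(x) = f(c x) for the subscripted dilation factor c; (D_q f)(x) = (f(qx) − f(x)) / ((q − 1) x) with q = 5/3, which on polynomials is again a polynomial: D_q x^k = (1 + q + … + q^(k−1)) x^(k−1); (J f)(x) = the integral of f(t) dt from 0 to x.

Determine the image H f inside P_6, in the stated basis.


the result is g(x) = -(13/4)x + 5/3

J f = (3/4)x^2 + (7/3)x
D_q J f = 2x + 7/3
E_{-2} f = (3/2)x - 2/3
S_{3} E_{-2} f = (9/2)x - 2/3
S_{-3/2} S_{3} E_{-2} f = -(27/4)x - 2/3
Δ f = 3/2
J Δ f = (3/2)x
(D_q ∘ J + S_{-3/2} ∘ S_{3} ∘ E_{-2} + J ∘ Δ) f = -(13/4)x + 5/3


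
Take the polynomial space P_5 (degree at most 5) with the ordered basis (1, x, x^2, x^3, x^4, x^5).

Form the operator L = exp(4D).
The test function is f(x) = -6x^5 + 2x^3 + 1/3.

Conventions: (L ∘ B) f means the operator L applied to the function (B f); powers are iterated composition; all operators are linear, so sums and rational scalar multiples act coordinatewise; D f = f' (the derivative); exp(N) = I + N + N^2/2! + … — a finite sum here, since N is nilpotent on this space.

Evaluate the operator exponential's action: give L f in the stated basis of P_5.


g(x) = -6x^5 - 120x^4 - 958x^3 - 3816x^2 - 7584x - 18047/3

order-1 term: -120x^4 + 24x^2
order-2 term: -960x^3 + 96x
order-3 term: -3840x^2 + 128
order-4 term: -7680x
order-5 term: -6144
the series for exp(4D) f terminates at order 5
exp(4D) f = -6x^5 - 120x^4 - 958x^3 - 3816x^2 - 7584x - 18047/3


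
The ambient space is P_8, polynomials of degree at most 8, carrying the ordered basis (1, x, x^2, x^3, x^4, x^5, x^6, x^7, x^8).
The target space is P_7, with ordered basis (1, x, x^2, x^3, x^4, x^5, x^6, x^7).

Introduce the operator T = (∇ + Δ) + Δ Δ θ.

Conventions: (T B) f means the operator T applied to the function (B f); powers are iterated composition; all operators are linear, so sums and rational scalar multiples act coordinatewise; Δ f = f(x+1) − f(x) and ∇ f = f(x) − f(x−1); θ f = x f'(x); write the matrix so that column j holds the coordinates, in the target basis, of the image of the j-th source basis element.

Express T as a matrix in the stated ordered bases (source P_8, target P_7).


image of 1: 0
image of x: 2
image of x^2: 4x + 4
image of x^3: 6x^2 + 18x + 20
image of x^4: 8x^3 + 48x^2 + 104x + 56
image of x^5: 10x^4 + 100x^3 + 320x^2 + 350x + 152
image of x^6: 12x^5 + 180x^4 + 760x^3 + 1260x^2 + 1092x + 372
image of x^7: 14x^6 + 294x^5 + 1540x^4 + 3430x^3 + 4452x^2 + 3038x + 884
image of x^8: 16x^7 + 448x^6 + 2800x^5 + 7840x^4 + 13552x^3 + 13888x^2 + 8080x + 2032
each image's coordinates form column j of the matrix

the matrix is [[0, 2, 4, 20, 56, 152, 372, 884, 2032]; [0, 0, 4, 18, 104, 350, 1092, 3038, 8080]; [0, 0, 0, 6, 48, 320, 1260, 4452, 13888]; [0, 0, 0, 0, 8, 100, 760, 3430, 13552]; [0, 0, 0, 0, 0, 10, 180, 1540, 7840]; [0, 0, 0, 0, 0, 0, 12, 294, 2800]; [0, 0, 0, 0, 0, 0, 0, 14, 448]; [0, 0, 0, 0, 0, 0, 0, 0, 16]] (rows listed top to bottom)


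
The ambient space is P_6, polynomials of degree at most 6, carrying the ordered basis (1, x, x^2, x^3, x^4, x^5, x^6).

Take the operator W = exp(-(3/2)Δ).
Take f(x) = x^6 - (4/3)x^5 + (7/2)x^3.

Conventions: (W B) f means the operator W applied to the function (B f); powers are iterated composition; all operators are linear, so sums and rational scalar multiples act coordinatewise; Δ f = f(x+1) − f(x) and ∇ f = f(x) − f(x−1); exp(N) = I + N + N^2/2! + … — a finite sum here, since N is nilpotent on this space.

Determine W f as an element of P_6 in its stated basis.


the result is g(x) = x^6 - (31/3)x^5 + (85/4)x^4 + 31x^3 - (877/16)x^2 - (647/16)x + 623/64

order-1 term: -9x^5 - (25/2)x^4 - 10x^3 - (73/4)x^2 - (59/4)x - 19/4
order-2 term: (135/4)x^4 + 105x^3 + (585/4)x^2 + (969/8)x + 387/8
order-3 term: -(135/2)x^3 - (1035/4)x^2 - (1485/4)x - 3249/16
order-4 term: (1215/16)x^2 + 270x + 4185/16
order-5 term: -(729/16)x - 3321/32
order-6 term: 729/64
the series for exp(-(3/2)Δ) f terminates at order 6
exp(-(3/2)Δ) f = x^6 - (31/3)x^5 + (85/4)x^4 + 31x^3 - (877/16)x^2 - (647/16)x + 623/64


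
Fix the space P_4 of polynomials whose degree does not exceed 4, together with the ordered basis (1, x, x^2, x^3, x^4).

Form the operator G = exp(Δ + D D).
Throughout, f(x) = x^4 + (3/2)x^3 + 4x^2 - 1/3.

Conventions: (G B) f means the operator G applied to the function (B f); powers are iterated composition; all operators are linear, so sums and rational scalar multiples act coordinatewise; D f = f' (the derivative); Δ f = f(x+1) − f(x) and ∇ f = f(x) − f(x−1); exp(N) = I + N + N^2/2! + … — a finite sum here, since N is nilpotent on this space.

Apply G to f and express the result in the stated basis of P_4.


g(x) = x^4 + (11/2)x^3 + (65/2)x^2 + 70x + 499/6

order-1 term: 4x^3 + (45/2)x^2 + (51/2)x + 29/2
order-2 term: 6x^2 + (81/2)x + 97/2
order-3 term: 4x + 39/2
order-4 term: 1
the series for exp(Δ + D D) f terminates at order 4
exp(Δ + D D) f = x^4 + (11/2)x^3 + (65/2)x^2 + 70x + 499/6


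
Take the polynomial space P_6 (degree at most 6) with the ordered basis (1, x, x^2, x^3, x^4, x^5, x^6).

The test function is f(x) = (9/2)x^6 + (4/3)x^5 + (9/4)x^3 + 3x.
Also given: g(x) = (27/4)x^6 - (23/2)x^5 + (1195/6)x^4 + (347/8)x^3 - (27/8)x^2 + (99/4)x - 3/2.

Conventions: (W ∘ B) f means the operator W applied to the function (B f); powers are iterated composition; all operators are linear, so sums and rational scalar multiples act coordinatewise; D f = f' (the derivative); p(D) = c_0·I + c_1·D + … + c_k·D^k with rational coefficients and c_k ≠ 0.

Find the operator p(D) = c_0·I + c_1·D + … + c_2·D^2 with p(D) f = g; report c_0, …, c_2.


D^0 f = (9/2)x^6 + (4/3)x^5 + (9/4)x^3 + 3x
D^1 f = 27x^5 + (20/3)x^4 + (27/4)x^2 + 3
D^2 f = 135x^4 + (80/3)x^3 + (27/2)x
matching coefficients of g against c_0 f + c_1 Df + … from the top degree down determines the c_i
solution: c_0 = 3/2, c_1 = -1/2, c_2 = 3/2

p(D) = (3/2)·I − (1/2)·D + (3/2)·D^2, i.e. c_0 = 3/2, c_1 = -1/2, c_2 = 3/2


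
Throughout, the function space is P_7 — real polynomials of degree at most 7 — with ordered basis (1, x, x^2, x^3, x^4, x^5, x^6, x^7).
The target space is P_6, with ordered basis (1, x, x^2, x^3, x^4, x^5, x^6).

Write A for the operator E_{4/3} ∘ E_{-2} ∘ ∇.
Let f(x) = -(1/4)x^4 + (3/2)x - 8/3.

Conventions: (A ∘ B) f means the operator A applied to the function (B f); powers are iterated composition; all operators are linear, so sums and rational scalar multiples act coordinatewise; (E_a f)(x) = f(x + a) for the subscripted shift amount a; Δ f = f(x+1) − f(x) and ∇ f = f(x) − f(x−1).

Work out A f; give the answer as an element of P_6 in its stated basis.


∇ f = -x^3 + (3/2)x^2 - x + 7/4
E_{-2} ∇ f = -x^3 + (15/2)x^2 - 19x + 71/4
E_{4/3} E_{-2} ∇ f = -x^3 + (7/2)x^2 - (13/3)x + 365/108

g(x) = -x^3 + (7/2)x^2 - (13/3)x + 365/108


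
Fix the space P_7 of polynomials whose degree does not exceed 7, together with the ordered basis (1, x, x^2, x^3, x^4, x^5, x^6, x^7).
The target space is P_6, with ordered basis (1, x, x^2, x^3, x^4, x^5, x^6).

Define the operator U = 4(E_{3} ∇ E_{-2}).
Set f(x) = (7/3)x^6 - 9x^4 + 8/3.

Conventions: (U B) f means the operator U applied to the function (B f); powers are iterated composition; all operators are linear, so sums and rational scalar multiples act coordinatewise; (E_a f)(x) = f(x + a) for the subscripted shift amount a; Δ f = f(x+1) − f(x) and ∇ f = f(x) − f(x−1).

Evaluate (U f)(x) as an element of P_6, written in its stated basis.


E_{-2} f = (7/3)x^6 - 28x^5 + 131x^4 - (904/3)x^3 + 344x^2 - 160x + 8
∇ E_{-2} f = 14x^5 - 175x^4 + (2552/3)x^3 - 2005x^2 + 2270x - 2900/3
E_{3} ∇ E_{-2} f = 14x^5 + 35x^4 + (32/3)x^3 - 19x^2 - 22x - 20/3
(4(E_{3} ∇ E_{-2})) f = 56x^5 + 140x^4 + (128/3)x^3 - 76x^2 - 88x - 80/3

the result is g(x) = 56x^5 + 140x^4 + (128/3)x^3 - 76x^2 - 88x - 80/3


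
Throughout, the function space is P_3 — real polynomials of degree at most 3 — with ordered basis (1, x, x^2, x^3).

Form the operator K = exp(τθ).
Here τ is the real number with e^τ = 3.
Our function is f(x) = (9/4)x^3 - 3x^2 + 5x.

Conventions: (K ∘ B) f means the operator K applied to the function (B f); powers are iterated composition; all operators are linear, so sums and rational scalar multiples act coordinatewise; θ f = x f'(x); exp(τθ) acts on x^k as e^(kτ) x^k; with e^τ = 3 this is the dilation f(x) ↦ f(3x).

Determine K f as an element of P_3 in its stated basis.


the image equals g(x) = (243/4)x^3 - 27x^2 + 15x

exp(τθ) x^k = e^(kτ) x^k; with e^τ = 3 this sends x^k to 3^k x^k
x ↦ 3 x
x^2 ↦ 9 x^2
x^3 ↦ 27 x^3
applying this coordinatewise to f: exp(τθ) f = (243/4)x^3 - 27x^2 + 15x


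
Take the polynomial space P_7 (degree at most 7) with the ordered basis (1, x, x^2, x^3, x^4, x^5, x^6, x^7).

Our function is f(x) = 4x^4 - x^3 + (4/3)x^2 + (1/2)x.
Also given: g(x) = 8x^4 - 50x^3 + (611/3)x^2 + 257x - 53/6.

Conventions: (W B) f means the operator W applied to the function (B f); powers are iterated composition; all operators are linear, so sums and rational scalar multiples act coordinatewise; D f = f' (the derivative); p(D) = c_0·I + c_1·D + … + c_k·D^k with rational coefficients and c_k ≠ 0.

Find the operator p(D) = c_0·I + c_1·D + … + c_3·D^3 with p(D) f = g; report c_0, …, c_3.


D^0 f = 4x^4 - x^3 + (4/3)x^2 + (1/2)x
D^1 f = 16x^3 - 3x^2 + (8/3)x + 1/2
D^2 f = 48x^2 - 6x + 8/3
D^3 f = 96x - 6
matching coefficients of g against c_0 f + c_1 Df + … from the top degree down determines the c_i
solution: c_0 = 2, c_1 = -3, c_2 = 4, c_3 = 3

p(D) = 2·I − 3·D + 4·D^2 + 3·D^3, i.e. c_0 = 2, c_1 = -3, c_2 = 4, c_3 = 3


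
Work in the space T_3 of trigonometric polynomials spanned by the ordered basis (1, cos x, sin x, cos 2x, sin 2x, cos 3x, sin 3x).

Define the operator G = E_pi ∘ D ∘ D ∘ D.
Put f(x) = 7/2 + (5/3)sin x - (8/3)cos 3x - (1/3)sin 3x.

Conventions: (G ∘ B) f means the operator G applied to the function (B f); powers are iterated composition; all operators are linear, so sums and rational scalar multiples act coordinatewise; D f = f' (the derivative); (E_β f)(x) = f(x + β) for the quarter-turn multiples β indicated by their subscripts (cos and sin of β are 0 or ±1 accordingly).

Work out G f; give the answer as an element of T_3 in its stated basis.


D f = (5/3)cos x - cos 3x + 8sin 3x
D D f = -(5/3)sin x + 24cos 3x + 3sin 3x
D D D f = -(5/3)cos x + 9cos 3x - 72sin 3x
E_pi D D D f = (5/3)cos x - 9cos 3x + 72sin 3x

the image equals g(x) = (5/3)cos x - 9cos 3x + 72sin 3x


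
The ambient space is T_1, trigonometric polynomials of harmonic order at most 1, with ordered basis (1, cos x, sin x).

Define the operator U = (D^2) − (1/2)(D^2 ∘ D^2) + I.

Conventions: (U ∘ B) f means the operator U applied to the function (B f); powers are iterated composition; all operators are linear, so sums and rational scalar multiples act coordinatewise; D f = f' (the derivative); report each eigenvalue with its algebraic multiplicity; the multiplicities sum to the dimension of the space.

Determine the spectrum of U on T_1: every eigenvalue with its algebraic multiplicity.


image of 1: 1
image of cos x: -(1/2)cos x
image of sin x: -(1/2)sin x
the matrix is diagonal; its diagonal is (1, -1/2, -1/2)
for a triangular matrix the eigenvalues are the diagonal entries, with algebraic multiplicity their repetition count

λ = -1/2 (multiplicity 2), λ = 1 (multiplicity 1)


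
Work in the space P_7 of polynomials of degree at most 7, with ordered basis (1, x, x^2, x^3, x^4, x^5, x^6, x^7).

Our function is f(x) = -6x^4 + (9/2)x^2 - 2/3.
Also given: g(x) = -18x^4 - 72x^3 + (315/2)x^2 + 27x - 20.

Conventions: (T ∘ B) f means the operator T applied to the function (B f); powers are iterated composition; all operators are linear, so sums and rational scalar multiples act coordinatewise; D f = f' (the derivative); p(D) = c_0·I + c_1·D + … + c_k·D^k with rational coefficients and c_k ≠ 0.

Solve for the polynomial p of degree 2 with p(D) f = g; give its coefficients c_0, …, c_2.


p(D) = 3·I + 3·D − 2·D^2, i.e. c_0 = 3, c_1 = 3, c_2 = -2

D^0 f = -6x^4 + (9/2)x^2 - 2/3
D^1 f = -24x^3 + 9x
D^2 f = -72x^2 + 9
matching coefficients of g against c_0 f + c_1 Df + … from the top degree down determines the c_i
solution: c_0 = 3, c_1 = 3, c_2 = -2


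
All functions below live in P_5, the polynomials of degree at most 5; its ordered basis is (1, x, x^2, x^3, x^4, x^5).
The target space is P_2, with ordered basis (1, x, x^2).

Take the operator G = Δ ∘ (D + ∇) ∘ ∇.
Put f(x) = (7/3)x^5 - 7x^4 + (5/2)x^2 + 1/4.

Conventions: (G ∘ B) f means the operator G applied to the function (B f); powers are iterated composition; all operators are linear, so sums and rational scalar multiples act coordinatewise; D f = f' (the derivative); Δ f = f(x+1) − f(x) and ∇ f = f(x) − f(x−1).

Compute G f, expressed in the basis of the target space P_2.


∇ f = (35/3)x^4 - (154/3)x^3 + (196/3)x^2 - (104/3)x + 41/6
D ∇ f = (140/3)x^3 - 154x^2 + (392/3)x - 104/3
∇ ∇ f = (140/3)x^3 - 224x^2 + (994/3)x - 163
(D + ∇) ∇ f = (280/3)x^3 - 378x^2 + 462x - 593/3
Δ (D + ∇) ∇ f = 280x^2 - 476x + 532/3

g(x) = 280x^2 - 476x + 532/3


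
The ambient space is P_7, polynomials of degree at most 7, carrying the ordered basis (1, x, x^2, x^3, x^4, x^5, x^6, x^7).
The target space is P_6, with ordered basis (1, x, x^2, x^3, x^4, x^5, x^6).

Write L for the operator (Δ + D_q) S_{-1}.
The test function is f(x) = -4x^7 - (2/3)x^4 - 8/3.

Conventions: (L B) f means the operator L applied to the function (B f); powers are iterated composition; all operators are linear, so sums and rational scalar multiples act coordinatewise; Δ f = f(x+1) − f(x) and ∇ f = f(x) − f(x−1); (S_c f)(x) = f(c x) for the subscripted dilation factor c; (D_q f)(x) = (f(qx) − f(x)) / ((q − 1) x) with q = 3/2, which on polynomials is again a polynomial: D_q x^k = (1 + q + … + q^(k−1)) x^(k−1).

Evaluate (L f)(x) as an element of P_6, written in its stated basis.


S_{-1} f = 4x^7 - (2/3)x^4 - 8/3
Δ S_{-1} f = 28x^6 + 84x^5 + 140x^4 + (412/3)x^3 + 80x^2 + (76/3)x + 10/3
D_q S_{-1} f = (2059/16)x^6 - (65/12)x^3
(Δ + D_q) S_{-1} f = (2507/16)x^6 + 84x^5 + 140x^4 + (1583/12)x^3 + 80x^2 + (76/3)x + 10/3

g(x) = (2507/16)x^6 + 84x^5 + 140x^4 + (1583/12)x^3 + 80x^2 + (76/3)x + 10/3


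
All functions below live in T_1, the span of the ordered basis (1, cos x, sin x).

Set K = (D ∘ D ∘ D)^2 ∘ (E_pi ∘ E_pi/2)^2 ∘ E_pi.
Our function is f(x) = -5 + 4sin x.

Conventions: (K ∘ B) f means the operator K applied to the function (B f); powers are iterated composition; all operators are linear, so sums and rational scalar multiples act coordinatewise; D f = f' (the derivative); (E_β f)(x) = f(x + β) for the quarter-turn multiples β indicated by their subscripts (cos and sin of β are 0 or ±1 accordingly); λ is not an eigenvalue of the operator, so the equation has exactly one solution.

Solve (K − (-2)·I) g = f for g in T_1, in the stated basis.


g(x) = -5/2 + 4sin x

write g with unknown coordinates in the stated basis and equate coefficients in (K − (-2)·I) g = f
solving from the highest basis element down gives g = -5/2 + 4sin x
check: K g = -4sin x
so K g − (-2)·g = -5 + 4sin x = f ✓


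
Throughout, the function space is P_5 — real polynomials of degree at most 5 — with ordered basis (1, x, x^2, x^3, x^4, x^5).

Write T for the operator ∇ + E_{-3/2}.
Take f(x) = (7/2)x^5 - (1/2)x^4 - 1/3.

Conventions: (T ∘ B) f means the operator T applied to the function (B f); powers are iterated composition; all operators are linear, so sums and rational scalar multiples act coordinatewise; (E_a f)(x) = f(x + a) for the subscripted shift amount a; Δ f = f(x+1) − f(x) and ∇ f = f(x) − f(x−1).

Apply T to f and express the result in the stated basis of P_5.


g(x) = (7/2)x^5 - (37/4)x^4 + (179/4)x^3 - (695/8)x^2 + (2427/32)x - 4885/192

∇ f = (35/2)x^4 - 37x^3 + 38x^2 - (39/2)x + 4
E_{-3/2} f = (7/2)x^5 - (107/4)x^4 + (327/4)x^3 - (999/8)x^2 + (3051/32)x - 5653/192
(∇ + E_{-3/2}) f = (7/2)x^5 - (37/4)x^4 + (179/4)x^3 - (695/8)x^2 + (2427/32)x - 4885/192


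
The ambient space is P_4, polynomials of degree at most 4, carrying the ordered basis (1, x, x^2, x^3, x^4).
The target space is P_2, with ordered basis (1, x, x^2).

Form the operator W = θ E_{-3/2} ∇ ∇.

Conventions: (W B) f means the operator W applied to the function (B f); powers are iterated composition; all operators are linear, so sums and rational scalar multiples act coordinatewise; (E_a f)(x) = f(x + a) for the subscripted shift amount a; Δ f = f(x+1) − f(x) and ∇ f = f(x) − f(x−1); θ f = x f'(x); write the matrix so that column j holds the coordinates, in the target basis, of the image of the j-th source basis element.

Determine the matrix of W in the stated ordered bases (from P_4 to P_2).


image of 1: 0
image of x: 0
image of x^2: 0
image of x^3: 6x
image of x^4: 24x^2 - 60x
each image's coordinates form column j of the matrix

the matrix is [[0, 0, 0, 0, 0]; [0, 0, 0, 6, -60]; [0, 0, 0, 0, 24]] (rows listed top to bottom)


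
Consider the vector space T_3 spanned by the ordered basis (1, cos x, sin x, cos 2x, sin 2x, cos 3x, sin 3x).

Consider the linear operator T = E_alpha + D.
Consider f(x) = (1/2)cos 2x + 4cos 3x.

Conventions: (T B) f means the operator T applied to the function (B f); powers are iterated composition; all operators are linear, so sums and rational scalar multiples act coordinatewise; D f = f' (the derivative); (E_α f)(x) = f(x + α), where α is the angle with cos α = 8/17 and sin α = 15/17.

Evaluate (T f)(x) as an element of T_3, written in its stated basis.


E_alpha f = -(161/578)cos 2x - (120/289)sin 2x - (19552/4913)cos 3x + (1980/4913)sin 3x
D f = -sin 2x - 12sin 3x
(E_alpha + D) f = -(161/578)cos 2x - (409/289)sin 2x - (19552/4913)cos 3x - (56976/4913)sin 3x

the image equals g(x) = -(161/578)cos 2x - (409/289)sin 2x - (19552/4913)cos 3x - (56976/4913)sin 3x


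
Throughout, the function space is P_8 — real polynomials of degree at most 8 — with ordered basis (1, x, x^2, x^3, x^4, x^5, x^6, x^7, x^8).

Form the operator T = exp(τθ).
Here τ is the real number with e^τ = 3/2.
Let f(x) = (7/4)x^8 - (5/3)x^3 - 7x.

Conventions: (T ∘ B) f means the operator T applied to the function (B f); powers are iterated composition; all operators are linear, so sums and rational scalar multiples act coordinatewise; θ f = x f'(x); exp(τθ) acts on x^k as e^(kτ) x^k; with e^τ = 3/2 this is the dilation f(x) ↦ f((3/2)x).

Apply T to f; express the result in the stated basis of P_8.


exp(τθ) x^k = e^(kτ) x^k; with e^τ = 3/2 this sends x^k to (3/2)^k x^k
x ↦ 3/2 x
x^3 ↦ 27/8 x^3
x^8 ↦ 6561/256 x^8
applying this coordinatewise to f: exp(τθ) f = (45927/1024)x^8 - (45/8)x^3 - (21/2)x

the image equals g(x) = (45927/1024)x^8 - (45/8)x^3 - (21/2)x


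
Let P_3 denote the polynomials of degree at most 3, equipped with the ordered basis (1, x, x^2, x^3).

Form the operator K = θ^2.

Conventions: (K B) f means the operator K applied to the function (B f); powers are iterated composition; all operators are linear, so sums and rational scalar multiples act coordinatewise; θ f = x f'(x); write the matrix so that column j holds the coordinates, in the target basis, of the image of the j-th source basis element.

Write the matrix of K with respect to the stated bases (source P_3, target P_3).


image of 1: 0
image of x: x
image of x^2: 4x^2
image of x^3: 9x^3
each image's coordinates form column j of the matrix

the matrix is [[0, 0, 0, 0]; [0, 1, 0, 0]; [0, 0, 4, 0]; [0, 0, 0, 9]] (rows listed top to bottom)


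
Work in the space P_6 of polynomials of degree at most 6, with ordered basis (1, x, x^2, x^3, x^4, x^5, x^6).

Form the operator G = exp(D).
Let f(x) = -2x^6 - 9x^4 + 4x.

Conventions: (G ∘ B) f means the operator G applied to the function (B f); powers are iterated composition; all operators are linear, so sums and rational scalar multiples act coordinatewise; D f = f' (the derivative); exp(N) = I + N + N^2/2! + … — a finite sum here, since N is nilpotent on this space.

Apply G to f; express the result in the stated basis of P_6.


the result is g(x) = -2x^6 - 12x^5 - 39x^4 - 76x^3 - 84x^2 - 44x - 7

order-1 term: -12x^5 - 36x^3 + 4
order-2 term: -30x^4 - 54x^2
order-3 term: -40x^3 - 36x
order-4 term: -30x^2 - 9
order-5 term: -12x
order-6 term: -2
the series for exp(D) f terminates at order 6
exp(D) f = -2x^6 - 12x^5 - 39x^4 - 76x^3 - 84x^2 - 44x - 7
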